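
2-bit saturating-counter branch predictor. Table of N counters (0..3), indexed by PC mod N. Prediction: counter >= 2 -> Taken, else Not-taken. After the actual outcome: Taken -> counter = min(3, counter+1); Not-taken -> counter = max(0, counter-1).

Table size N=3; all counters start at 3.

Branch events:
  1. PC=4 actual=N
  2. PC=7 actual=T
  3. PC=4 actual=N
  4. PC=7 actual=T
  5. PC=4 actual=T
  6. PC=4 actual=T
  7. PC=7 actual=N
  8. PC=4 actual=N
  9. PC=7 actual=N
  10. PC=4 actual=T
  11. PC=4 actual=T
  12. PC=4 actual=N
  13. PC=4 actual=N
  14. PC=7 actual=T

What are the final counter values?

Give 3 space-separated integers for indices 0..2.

Ev 1: PC=4 idx=1 pred=T actual=N -> ctr[1]=2
Ev 2: PC=7 idx=1 pred=T actual=T -> ctr[1]=3
Ev 3: PC=4 idx=1 pred=T actual=N -> ctr[1]=2
Ev 4: PC=7 idx=1 pred=T actual=T -> ctr[1]=3
Ev 5: PC=4 idx=1 pred=T actual=T -> ctr[1]=3
Ev 6: PC=4 idx=1 pred=T actual=T -> ctr[1]=3
Ev 7: PC=7 idx=1 pred=T actual=N -> ctr[1]=2
Ev 8: PC=4 idx=1 pred=T actual=N -> ctr[1]=1
Ev 9: PC=7 idx=1 pred=N actual=N -> ctr[1]=0
Ev 10: PC=4 idx=1 pred=N actual=T -> ctr[1]=1
Ev 11: PC=4 idx=1 pred=N actual=T -> ctr[1]=2
Ev 12: PC=4 idx=1 pred=T actual=N -> ctr[1]=1
Ev 13: PC=4 idx=1 pred=N actual=N -> ctr[1]=0
Ev 14: PC=7 idx=1 pred=N actual=T -> ctr[1]=1

Answer: 3 1 3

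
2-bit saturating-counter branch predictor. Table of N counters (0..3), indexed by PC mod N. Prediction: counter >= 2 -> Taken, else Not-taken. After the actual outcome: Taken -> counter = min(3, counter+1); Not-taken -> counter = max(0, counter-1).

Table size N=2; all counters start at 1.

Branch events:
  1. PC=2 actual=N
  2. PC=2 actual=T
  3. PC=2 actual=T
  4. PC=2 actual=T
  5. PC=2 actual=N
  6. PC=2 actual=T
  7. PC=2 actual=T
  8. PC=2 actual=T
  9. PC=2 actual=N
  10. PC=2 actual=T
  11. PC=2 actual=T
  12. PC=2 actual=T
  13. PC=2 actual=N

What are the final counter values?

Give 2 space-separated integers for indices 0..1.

Ev 1: PC=2 idx=0 pred=N actual=N -> ctr[0]=0
Ev 2: PC=2 idx=0 pred=N actual=T -> ctr[0]=1
Ev 3: PC=2 idx=0 pred=N actual=T -> ctr[0]=2
Ev 4: PC=2 idx=0 pred=T actual=T -> ctr[0]=3
Ev 5: PC=2 idx=0 pred=T actual=N -> ctr[0]=2
Ev 6: PC=2 idx=0 pred=T actual=T -> ctr[0]=3
Ev 7: PC=2 idx=0 pred=T actual=T -> ctr[0]=3
Ev 8: PC=2 idx=0 pred=T actual=T -> ctr[0]=3
Ev 9: PC=2 idx=0 pred=T actual=N -> ctr[0]=2
Ev 10: PC=2 idx=0 pred=T actual=T -> ctr[0]=3
Ev 11: PC=2 idx=0 pred=T actual=T -> ctr[0]=3
Ev 12: PC=2 idx=0 pred=T actual=T -> ctr[0]=3
Ev 13: PC=2 idx=0 pred=T actual=N -> ctr[0]=2

Answer: 2 1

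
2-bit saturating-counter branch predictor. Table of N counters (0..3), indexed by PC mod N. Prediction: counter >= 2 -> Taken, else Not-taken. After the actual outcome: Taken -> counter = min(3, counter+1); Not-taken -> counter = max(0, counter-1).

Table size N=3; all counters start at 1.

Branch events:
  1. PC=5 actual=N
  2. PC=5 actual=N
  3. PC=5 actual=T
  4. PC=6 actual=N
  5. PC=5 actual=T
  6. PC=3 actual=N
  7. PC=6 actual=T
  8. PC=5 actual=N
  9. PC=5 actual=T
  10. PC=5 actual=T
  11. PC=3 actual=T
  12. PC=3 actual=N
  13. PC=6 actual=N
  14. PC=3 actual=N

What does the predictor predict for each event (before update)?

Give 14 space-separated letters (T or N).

Answer: N N N N N N N T N T N T N N

Derivation:
Ev 1: PC=5 idx=2 pred=N actual=N -> ctr[2]=0
Ev 2: PC=5 idx=2 pred=N actual=N -> ctr[2]=0
Ev 3: PC=5 idx=2 pred=N actual=T -> ctr[2]=1
Ev 4: PC=6 idx=0 pred=N actual=N -> ctr[0]=0
Ev 5: PC=5 idx=2 pred=N actual=T -> ctr[2]=2
Ev 6: PC=3 idx=0 pred=N actual=N -> ctr[0]=0
Ev 7: PC=6 idx=0 pred=N actual=T -> ctr[0]=1
Ev 8: PC=5 idx=2 pred=T actual=N -> ctr[2]=1
Ev 9: PC=5 idx=2 pred=N actual=T -> ctr[2]=2
Ev 10: PC=5 idx=2 pred=T actual=T -> ctr[2]=3
Ev 11: PC=3 idx=0 pred=N actual=T -> ctr[0]=2
Ev 12: PC=3 idx=0 pred=T actual=N -> ctr[0]=1
Ev 13: PC=6 idx=0 pred=N actual=N -> ctr[0]=0
Ev 14: PC=3 idx=0 pred=N actual=N -> ctr[0]=0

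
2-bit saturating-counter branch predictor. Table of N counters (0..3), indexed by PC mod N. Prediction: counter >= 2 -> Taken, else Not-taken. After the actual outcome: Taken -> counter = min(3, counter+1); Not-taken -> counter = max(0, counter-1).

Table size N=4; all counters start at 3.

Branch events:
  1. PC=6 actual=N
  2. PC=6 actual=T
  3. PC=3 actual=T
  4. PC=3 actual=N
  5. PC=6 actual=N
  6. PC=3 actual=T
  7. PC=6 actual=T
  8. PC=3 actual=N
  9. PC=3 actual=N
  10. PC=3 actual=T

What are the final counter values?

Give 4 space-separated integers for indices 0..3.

Answer: 3 3 3 2

Derivation:
Ev 1: PC=6 idx=2 pred=T actual=N -> ctr[2]=2
Ev 2: PC=6 idx=2 pred=T actual=T -> ctr[2]=3
Ev 3: PC=3 idx=3 pred=T actual=T -> ctr[3]=3
Ev 4: PC=3 idx=3 pred=T actual=N -> ctr[3]=2
Ev 5: PC=6 idx=2 pred=T actual=N -> ctr[2]=2
Ev 6: PC=3 idx=3 pred=T actual=T -> ctr[3]=3
Ev 7: PC=6 idx=2 pred=T actual=T -> ctr[2]=3
Ev 8: PC=3 idx=3 pred=T actual=N -> ctr[3]=2
Ev 9: PC=3 idx=3 pred=T actual=N -> ctr[3]=1
Ev 10: PC=3 idx=3 pred=N actual=T -> ctr[3]=2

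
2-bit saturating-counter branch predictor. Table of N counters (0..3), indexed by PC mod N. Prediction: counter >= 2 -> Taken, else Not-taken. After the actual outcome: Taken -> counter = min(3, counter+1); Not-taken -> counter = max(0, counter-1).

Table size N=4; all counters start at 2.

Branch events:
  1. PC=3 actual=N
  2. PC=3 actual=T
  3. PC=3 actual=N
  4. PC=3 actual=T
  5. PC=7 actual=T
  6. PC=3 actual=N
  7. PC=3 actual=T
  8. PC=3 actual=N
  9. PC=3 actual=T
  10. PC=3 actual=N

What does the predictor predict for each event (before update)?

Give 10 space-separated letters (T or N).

Answer: T N T N T T T T T T

Derivation:
Ev 1: PC=3 idx=3 pred=T actual=N -> ctr[3]=1
Ev 2: PC=3 idx=3 pred=N actual=T -> ctr[3]=2
Ev 3: PC=3 idx=3 pred=T actual=N -> ctr[3]=1
Ev 4: PC=3 idx=3 pred=N actual=T -> ctr[3]=2
Ev 5: PC=7 idx=3 pred=T actual=T -> ctr[3]=3
Ev 6: PC=3 idx=3 pred=T actual=N -> ctr[3]=2
Ev 7: PC=3 idx=3 pred=T actual=T -> ctr[3]=3
Ev 8: PC=3 idx=3 pred=T actual=N -> ctr[3]=2
Ev 9: PC=3 idx=3 pred=T actual=T -> ctr[3]=3
Ev 10: PC=3 idx=3 pred=T actual=N -> ctr[3]=2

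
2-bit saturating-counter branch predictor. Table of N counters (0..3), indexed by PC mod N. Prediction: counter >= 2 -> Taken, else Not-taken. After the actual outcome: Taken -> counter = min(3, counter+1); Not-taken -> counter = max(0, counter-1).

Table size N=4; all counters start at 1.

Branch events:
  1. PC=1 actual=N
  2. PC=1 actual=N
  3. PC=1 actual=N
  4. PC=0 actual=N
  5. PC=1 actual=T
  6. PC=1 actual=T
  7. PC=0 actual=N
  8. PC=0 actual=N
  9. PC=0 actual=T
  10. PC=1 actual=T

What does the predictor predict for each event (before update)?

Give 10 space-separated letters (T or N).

Answer: N N N N N N N N N T

Derivation:
Ev 1: PC=1 idx=1 pred=N actual=N -> ctr[1]=0
Ev 2: PC=1 idx=1 pred=N actual=N -> ctr[1]=0
Ev 3: PC=1 idx=1 pred=N actual=N -> ctr[1]=0
Ev 4: PC=0 idx=0 pred=N actual=N -> ctr[0]=0
Ev 5: PC=1 idx=1 pred=N actual=T -> ctr[1]=1
Ev 6: PC=1 idx=1 pred=N actual=T -> ctr[1]=2
Ev 7: PC=0 idx=0 pred=N actual=N -> ctr[0]=0
Ev 8: PC=0 idx=0 pred=N actual=N -> ctr[0]=0
Ev 9: PC=0 idx=0 pred=N actual=T -> ctr[0]=1
Ev 10: PC=1 idx=1 pred=T actual=T -> ctr[1]=3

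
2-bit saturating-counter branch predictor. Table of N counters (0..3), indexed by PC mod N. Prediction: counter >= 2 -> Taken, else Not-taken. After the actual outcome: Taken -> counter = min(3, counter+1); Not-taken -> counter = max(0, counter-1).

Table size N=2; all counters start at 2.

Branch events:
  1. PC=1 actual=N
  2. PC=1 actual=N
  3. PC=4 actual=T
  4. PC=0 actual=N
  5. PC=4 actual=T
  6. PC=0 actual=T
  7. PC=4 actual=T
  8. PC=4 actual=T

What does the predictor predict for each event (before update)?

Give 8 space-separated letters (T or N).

Answer: T N T T T T T T

Derivation:
Ev 1: PC=1 idx=1 pred=T actual=N -> ctr[1]=1
Ev 2: PC=1 idx=1 pred=N actual=N -> ctr[1]=0
Ev 3: PC=4 idx=0 pred=T actual=T -> ctr[0]=3
Ev 4: PC=0 idx=0 pred=T actual=N -> ctr[0]=2
Ev 5: PC=4 idx=0 pred=T actual=T -> ctr[0]=3
Ev 6: PC=0 idx=0 pred=T actual=T -> ctr[0]=3
Ev 7: PC=4 idx=0 pred=T actual=T -> ctr[0]=3
Ev 8: PC=4 idx=0 pred=T actual=T -> ctr[0]=3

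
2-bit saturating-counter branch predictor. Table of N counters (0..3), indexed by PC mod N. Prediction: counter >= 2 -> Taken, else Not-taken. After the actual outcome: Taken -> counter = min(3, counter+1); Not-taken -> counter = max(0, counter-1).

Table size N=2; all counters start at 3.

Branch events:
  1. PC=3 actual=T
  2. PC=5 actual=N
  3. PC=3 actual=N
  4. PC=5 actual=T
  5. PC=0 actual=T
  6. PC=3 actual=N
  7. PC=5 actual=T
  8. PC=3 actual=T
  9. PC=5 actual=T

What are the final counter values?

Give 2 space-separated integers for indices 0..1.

Answer: 3 3

Derivation:
Ev 1: PC=3 idx=1 pred=T actual=T -> ctr[1]=3
Ev 2: PC=5 idx=1 pred=T actual=N -> ctr[1]=2
Ev 3: PC=3 idx=1 pred=T actual=N -> ctr[1]=1
Ev 4: PC=5 idx=1 pred=N actual=T -> ctr[1]=2
Ev 5: PC=0 idx=0 pred=T actual=T -> ctr[0]=3
Ev 6: PC=3 idx=1 pred=T actual=N -> ctr[1]=1
Ev 7: PC=5 idx=1 pred=N actual=T -> ctr[1]=2
Ev 8: PC=3 idx=1 pred=T actual=T -> ctr[1]=3
Ev 9: PC=5 idx=1 pred=T actual=T -> ctr[1]=3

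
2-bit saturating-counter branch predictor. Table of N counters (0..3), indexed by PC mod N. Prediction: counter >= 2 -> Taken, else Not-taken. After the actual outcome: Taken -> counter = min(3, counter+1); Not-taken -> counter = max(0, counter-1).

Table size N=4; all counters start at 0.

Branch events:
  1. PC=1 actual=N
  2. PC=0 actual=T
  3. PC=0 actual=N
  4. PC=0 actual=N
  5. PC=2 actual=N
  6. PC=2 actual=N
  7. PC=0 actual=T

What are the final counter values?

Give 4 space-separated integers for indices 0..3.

Ev 1: PC=1 idx=1 pred=N actual=N -> ctr[1]=0
Ev 2: PC=0 idx=0 pred=N actual=T -> ctr[0]=1
Ev 3: PC=0 idx=0 pred=N actual=N -> ctr[0]=0
Ev 4: PC=0 idx=0 pred=N actual=N -> ctr[0]=0
Ev 5: PC=2 idx=2 pred=N actual=N -> ctr[2]=0
Ev 6: PC=2 idx=2 pred=N actual=N -> ctr[2]=0
Ev 7: PC=0 idx=0 pred=N actual=T -> ctr[0]=1

Answer: 1 0 0 0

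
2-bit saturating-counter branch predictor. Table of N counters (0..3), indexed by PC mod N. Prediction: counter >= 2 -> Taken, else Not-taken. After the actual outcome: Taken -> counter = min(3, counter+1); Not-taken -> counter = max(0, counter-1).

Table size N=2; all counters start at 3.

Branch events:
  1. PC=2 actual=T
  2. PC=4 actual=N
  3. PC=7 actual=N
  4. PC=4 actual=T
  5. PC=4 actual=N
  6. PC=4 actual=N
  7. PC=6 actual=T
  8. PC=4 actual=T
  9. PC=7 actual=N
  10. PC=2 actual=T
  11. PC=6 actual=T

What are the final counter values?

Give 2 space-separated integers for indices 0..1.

Answer: 3 1

Derivation:
Ev 1: PC=2 idx=0 pred=T actual=T -> ctr[0]=3
Ev 2: PC=4 idx=0 pred=T actual=N -> ctr[0]=2
Ev 3: PC=7 idx=1 pred=T actual=N -> ctr[1]=2
Ev 4: PC=4 idx=0 pred=T actual=T -> ctr[0]=3
Ev 5: PC=4 idx=0 pred=T actual=N -> ctr[0]=2
Ev 6: PC=4 idx=0 pred=T actual=N -> ctr[0]=1
Ev 7: PC=6 idx=0 pred=N actual=T -> ctr[0]=2
Ev 8: PC=4 idx=0 pred=T actual=T -> ctr[0]=3
Ev 9: PC=7 idx=1 pred=T actual=N -> ctr[1]=1
Ev 10: PC=2 idx=0 pred=T actual=T -> ctr[0]=3
Ev 11: PC=6 idx=0 pred=T actual=T -> ctr[0]=3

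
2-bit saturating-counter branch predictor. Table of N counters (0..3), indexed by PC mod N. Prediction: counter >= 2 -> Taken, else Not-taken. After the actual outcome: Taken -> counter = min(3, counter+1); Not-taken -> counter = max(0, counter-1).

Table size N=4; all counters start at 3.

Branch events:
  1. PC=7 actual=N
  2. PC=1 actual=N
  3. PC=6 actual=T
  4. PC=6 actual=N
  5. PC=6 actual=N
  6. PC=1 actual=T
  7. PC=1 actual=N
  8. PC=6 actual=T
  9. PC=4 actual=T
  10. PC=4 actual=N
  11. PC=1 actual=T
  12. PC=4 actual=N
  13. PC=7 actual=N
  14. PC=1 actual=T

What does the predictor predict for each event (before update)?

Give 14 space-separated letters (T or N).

Ev 1: PC=7 idx=3 pred=T actual=N -> ctr[3]=2
Ev 2: PC=1 idx=1 pred=T actual=N -> ctr[1]=2
Ev 3: PC=6 idx=2 pred=T actual=T -> ctr[2]=3
Ev 4: PC=6 idx=2 pred=T actual=N -> ctr[2]=2
Ev 5: PC=6 idx=2 pred=T actual=N -> ctr[2]=1
Ev 6: PC=1 idx=1 pred=T actual=T -> ctr[1]=3
Ev 7: PC=1 idx=1 pred=T actual=N -> ctr[1]=2
Ev 8: PC=6 idx=2 pred=N actual=T -> ctr[2]=2
Ev 9: PC=4 idx=0 pred=T actual=T -> ctr[0]=3
Ev 10: PC=4 idx=0 pred=T actual=N -> ctr[0]=2
Ev 11: PC=1 idx=1 pred=T actual=T -> ctr[1]=3
Ev 12: PC=4 idx=0 pred=T actual=N -> ctr[0]=1
Ev 13: PC=7 idx=3 pred=T actual=N -> ctr[3]=1
Ev 14: PC=1 idx=1 pred=T actual=T -> ctr[1]=3

Answer: T T T T T T T N T T T T T T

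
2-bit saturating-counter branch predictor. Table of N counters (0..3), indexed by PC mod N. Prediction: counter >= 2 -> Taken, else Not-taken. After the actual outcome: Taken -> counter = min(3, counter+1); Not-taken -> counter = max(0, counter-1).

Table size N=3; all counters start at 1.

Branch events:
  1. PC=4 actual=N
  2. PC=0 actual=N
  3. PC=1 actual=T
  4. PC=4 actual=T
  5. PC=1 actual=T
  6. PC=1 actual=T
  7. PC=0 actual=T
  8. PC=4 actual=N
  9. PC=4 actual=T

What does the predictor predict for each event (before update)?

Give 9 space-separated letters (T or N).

Ev 1: PC=4 idx=1 pred=N actual=N -> ctr[1]=0
Ev 2: PC=0 idx=0 pred=N actual=N -> ctr[0]=0
Ev 3: PC=1 idx=1 pred=N actual=T -> ctr[1]=1
Ev 4: PC=4 idx=1 pred=N actual=T -> ctr[1]=2
Ev 5: PC=1 idx=1 pred=T actual=T -> ctr[1]=3
Ev 6: PC=1 idx=1 pred=T actual=T -> ctr[1]=3
Ev 7: PC=0 idx=0 pred=N actual=T -> ctr[0]=1
Ev 8: PC=4 idx=1 pred=T actual=N -> ctr[1]=2
Ev 9: PC=4 idx=1 pred=T actual=T -> ctr[1]=3

Answer: N N N N T T N T T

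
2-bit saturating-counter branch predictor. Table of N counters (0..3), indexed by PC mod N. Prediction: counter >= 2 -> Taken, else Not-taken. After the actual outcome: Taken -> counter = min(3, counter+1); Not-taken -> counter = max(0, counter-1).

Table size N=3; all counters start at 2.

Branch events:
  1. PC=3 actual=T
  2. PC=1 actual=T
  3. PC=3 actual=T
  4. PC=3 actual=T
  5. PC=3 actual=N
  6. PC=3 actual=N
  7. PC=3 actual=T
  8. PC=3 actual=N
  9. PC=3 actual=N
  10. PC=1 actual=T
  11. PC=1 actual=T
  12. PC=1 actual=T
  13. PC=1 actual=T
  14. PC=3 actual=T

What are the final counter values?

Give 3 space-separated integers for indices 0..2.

Answer: 1 3 2

Derivation:
Ev 1: PC=3 idx=0 pred=T actual=T -> ctr[0]=3
Ev 2: PC=1 idx=1 pred=T actual=T -> ctr[1]=3
Ev 3: PC=3 idx=0 pred=T actual=T -> ctr[0]=3
Ev 4: PC=3 idx=0 pred=T actual=T -> ctr[0]=3
Ev 5: PC=3 idx=0 pred=T actual=N -> ctr[0]=2
Ev 6: PC=3 idx=0 pred=T actual=N -> ctr[0]=1
Ev 7: PC=3 idx=0 pred=N actual=T -> ctr[0]=2
Ev 8: PC=3 idx=0 pred=T actual=N -> ctr[0]=1
Ev 9: PC=3 idx=0 pred=N actual=N -> ctr[0]=0
Ev 10: PC=1 idx=1 pred=T actual=T -> ctr[1]=3
Ev 11: PC=1 idx=1 pred=T actual=T -> ctr[1]=3
Ev 12: PC=1 idx=1 pred=T actual=T -> ctr[1]=3
Ev 13: PC=1 idx=1 pred=T actual=T -> ctr[1]=3
Ev 14: PC=3 idx=0 pred=N actual=T -> ctr[0]=1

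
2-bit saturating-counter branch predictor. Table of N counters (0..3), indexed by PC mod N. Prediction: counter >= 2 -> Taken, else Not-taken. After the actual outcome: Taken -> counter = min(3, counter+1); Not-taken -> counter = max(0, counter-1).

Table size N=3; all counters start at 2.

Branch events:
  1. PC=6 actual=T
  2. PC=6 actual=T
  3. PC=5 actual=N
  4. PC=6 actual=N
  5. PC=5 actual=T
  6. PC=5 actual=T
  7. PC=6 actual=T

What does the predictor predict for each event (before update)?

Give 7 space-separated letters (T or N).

Answer: T T T T N T T

Derivation:
Ev 1: PC=6 idx=0 pred=T actual=T -> ctr[0]=3
Ev 2: PC=6 idx=0 pred=T actual=T -> ctr[0]=3
Ev 3: PC=5 idx=2 pred=T actual=N -> ctr[2]=1
Ev 4: PC=6 idx=0 pred=T actual=N -> ctr[0]=2
Ev 5: PC=5 idx=2 pred=N actual=T -> ctr[2]=2
Ev 6: PC=5 idx=2 pred=T actual=T -> ctr[2]=3
Ev 7: PC=6 idx=0 pred=T actual=T -> ctr[0]=3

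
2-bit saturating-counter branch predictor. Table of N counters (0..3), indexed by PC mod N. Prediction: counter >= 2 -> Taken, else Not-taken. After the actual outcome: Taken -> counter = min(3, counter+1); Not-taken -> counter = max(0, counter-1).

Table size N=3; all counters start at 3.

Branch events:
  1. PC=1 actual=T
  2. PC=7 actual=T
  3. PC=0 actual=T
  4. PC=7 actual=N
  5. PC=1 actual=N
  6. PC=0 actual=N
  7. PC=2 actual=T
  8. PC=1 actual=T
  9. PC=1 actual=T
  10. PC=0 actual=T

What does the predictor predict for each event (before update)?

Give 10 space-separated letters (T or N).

Answer: T T T T T T T N T T

Derivation:
Ev 1: PC=1 idx=1 pred=T actual=T -> ctr[1]=3
Ev 2: PC=7 idx=1 pred=T actual=T -> ctr[1]=3
Ev 3: PC=0 idx=0 pred=T actual=T -> ctr[0]=3
Ev 4: PC=7 idx=1 pred=T actual=N -> ctr[1]=2
Ev 5: PC=1 idx=1 pred=T actual=N -> ctr[1]=1
Ev 6: PC=0 idx=0 pred=T actual=N -> ctr[0]=2
Ev 7: PC=2 idx=2 pred=T actual=T -> ctr[2]=3
Ev 8: PC=1 idx=1 pred=N actual=T -> ctr[1]=2
Ev 9: PC=1 idx=1 pred=T actual=T -> ctr[1]=3
Ev 10: PC=0 idx=0 pred=T actual=T -> ctr[0]=3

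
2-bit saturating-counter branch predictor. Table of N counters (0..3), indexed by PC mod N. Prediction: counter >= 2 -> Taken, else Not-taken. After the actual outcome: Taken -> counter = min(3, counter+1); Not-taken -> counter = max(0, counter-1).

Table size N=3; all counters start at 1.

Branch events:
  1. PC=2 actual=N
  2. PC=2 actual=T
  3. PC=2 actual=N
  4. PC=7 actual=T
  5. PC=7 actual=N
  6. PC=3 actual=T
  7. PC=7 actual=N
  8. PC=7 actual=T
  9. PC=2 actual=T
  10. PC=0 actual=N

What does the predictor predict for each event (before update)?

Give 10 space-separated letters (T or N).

Ev 1: PC=2 idx=2 pred=N actual=N -> ctr[2]=0
Ev 2: PC=2 idx=2 pred=N actual=T -> ctr[2]=1
Ev 3: PC=2 idx=2 pred=N actual=N -> ctr[2]=0
Ev 4: PC=7 idx=1 pred=N actual=T -> ctr[1]=2
Ev 5: PC=7 idx=1 pred=T actual=N -> ctr[1]=1
Ev 6: PC=3 idx=0 pred=N actual=T -> ctr[0]=2
Ev 7: PC=7 idx=1 pred=N actual=N -> ctr[1]=0
Ev 8: PC=7 idx=1 pred=N actual=T -> ctr[1]=1
Ev 9: PC=2 idx=2 pred=N actual=T -> ctr[2]=1
Ev 10: PC=0 idx=0 pred=T actual=N -> ctr[0]=1

Answer: N N N N T N N N N T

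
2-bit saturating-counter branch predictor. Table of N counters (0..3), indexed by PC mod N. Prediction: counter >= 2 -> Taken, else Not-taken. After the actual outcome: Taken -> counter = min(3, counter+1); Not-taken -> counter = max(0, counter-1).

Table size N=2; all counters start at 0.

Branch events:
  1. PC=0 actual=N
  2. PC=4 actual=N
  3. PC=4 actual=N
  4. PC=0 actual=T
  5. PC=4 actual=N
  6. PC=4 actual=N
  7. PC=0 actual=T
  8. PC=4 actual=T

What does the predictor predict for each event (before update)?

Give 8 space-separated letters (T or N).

Answer: N N N N N N N N

Derivation:
Ev 1: PC=0 idx=0 pred=N actual=N -> ctr[0]=0
Ev 2: PC=4 idx=0 pred=N actual=N -> ctr[0]=0
Ev 3: PC=4 idx=0 pred=N actual=N -> ctr[0]=0
Ev 4: PC=0 idx=0 pred=N actual=T -> ctr[0]=1
Ev 5: PC=4 idx=0 pred=N actual=N -> ctr[0]=0
Ev 6: PC=4 idx=0 pred=N actual=N -> ctr[0]=0
Ev 7: PC=0 idx=0 pred=N actual=T -> ctr[0]=1
Ev 8: PC=4 idx=0 pred=N actual=T -> ctr[0]=2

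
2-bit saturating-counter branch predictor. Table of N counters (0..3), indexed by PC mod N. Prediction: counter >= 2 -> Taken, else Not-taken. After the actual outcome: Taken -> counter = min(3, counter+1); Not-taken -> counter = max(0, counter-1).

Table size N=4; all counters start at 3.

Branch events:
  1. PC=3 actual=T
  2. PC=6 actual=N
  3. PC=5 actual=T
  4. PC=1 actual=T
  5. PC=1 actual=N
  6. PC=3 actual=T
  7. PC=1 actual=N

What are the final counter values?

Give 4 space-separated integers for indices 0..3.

Answer: 3 1 2 3

Derivation:
Ev 1: PC=3 idx=3 pred=T actual=T -> ctr[3]=3
Ev 2: PC=6 idx=2 pred=T actual=N -> ctr[2]=2
Ev 3: PC=5 idx=1 pred=T actual=T -> ctr[1]=3
Ev 4: PC=1 idx=1 pred=T actual=T -> ctr[1]=3
Ev 5: PC=1 idx=1 pred=T actual=N -> ctr[1]=2
Ev 6: PC=3 idx=3 pred=T actual=T -> ctr[3]=3
Ev 7: PC=1 idx=1 pred=T actual=N -> ctr[1]=1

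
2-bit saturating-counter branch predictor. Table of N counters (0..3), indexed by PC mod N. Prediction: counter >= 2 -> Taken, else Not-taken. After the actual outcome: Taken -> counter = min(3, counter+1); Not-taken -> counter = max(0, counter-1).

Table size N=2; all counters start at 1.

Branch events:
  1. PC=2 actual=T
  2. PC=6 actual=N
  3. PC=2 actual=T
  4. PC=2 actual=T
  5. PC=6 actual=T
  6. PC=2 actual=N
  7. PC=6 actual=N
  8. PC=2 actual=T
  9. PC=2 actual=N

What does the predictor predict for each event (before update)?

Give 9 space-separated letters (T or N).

Answer: N T N T T T T N T

Derivation:
Ev 1: PC=2 idx=0 pred=N actual=T -> ctr[0]=2
Ev 2: PC=6 idx=0 pred=T actual=N -> ctr[0]=1
Ev 3: PC=2 idx=0 pred=N actual=T -> ctr[0]=2
Ev 4: PC=2 idx=0 pred=T actual=T -> ctr[0]=3
Ev 5: PC=6 idx=0 pred=T actual=T -> ctr[0]=3
Ev 6: PC=2 idx=0 pred=T actual=N -> ctr[0]=2
Ev 7: PC=6 idx=0 pred=T actual=N -> ctr[0]=1
Ev 8: PC=2 idx=0 pred=N actual=T -> ctr[0]=2
Ev 9: PC=2 idx=0 pred=T actual=N -> ctr[0]=1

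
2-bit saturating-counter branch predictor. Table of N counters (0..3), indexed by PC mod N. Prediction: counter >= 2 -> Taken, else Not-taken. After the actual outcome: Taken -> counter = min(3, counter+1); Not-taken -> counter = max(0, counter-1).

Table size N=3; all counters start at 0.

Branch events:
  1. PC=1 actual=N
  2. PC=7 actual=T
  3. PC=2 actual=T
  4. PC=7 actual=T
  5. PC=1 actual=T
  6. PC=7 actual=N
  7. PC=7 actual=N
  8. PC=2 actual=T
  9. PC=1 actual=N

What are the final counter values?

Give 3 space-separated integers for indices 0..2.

Ev 1: PC=1 idx=1 pred=N actual=N -> ctr[1]=0
Ev 2: PC=7 idx=1 pred=N actual=T -> ctr[1]=1
Ev 3: PC=2 idx=2 pred=N actual=T -> ctr[2]=1
Ev 4: PC=7 idx=1 pred=N actual=T -> ctr[1]=2
Ev 5: PC=1 idx=1 pred=T actual=T -> ctr[1]=3
Ev 6: PC=7 idx=1 pred=T actual=N -> ctr[1]=2
Ev 7: PC=7 idx=1 pred=T actual=N -> ctr[1]=1
Ev 8: PC=2 idx=2 pred=N actual=T -> ctr[2]=2
Ev 9: PC=1 idx=1 pred=N actual=N -> ctr[1]=0

Answer: 0 0 2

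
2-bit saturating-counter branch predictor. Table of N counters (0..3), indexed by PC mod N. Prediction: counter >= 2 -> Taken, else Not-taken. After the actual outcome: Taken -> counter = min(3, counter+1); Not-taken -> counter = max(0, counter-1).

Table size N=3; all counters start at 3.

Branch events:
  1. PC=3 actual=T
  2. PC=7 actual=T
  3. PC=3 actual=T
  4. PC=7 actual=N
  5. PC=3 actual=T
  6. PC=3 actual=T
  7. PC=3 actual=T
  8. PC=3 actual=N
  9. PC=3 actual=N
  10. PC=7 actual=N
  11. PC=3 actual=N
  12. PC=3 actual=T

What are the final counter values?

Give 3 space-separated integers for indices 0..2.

Answer: 1 1 3

Derivation:
Ev 1: PC=3 idx=0 pred=T actual=T -> ctr[0]=3
Ev 2: PC=7 idx=1 pred=T actual=T -> ctr[1]=3
Ev 3: PC=3 idx=0 pred=T actual=T -> ctr[0]=3
Ev 4: PC=7 idx=1 pred=T actual=N -> ctr[1]=2
Ev 5: PC=3 idx=0 pred=T actual=T -> ctr[0]=3
Ev 6: PC=3 idx=0 pred=T actual=T -> ctr[0]=3
Ev 7: PC=3 idx=0 pred=T actual=T -> ctr[0]=3
Ev 8: PC=3 idx=0 pred=T actual=N -> ctr[0]=2
Ev 9: PC=3 idx=0 pred=T actual=N -> ctr[0]=1
Ev 10: PC=7 idx=1 pred=T actual=N -> ctr[1]=1
Ev 11: PC=3 idx=0 pred=N actual=N -> ctr[0]=0
Ev 12: PC=3 idx=0 pred=N actual=T -> ctr[0]=1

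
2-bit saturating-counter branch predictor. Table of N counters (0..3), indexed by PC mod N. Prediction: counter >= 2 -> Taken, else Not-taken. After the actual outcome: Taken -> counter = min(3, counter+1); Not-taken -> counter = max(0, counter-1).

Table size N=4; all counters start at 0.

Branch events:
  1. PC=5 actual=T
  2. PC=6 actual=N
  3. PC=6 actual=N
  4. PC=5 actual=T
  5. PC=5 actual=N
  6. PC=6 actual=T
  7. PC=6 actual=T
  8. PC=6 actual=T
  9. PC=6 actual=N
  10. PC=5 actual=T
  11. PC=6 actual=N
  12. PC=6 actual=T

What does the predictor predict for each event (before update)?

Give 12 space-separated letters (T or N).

Ev 1: PC=5 idx=1 pred=N actual=T -> ctr[1]=1
Ev 2: PC=6 idx=2 pred=N actual=N -> ctr[2]=0
Ev 3: PC=6 idx=2 pred=N actual=N -> ctr[2]=0
Ev 4: PC=5 idx=1 pred=N actual=T -> ctr[1]=2
Ev 5: PC=5 idx=1 pred=T actual=N -> ctr[1]=1
Ev 6: PC=6 idx=2 pred=N actual=T -> ctr[2]=1
Ev 7: PC=6 idx=2 pred=N actual=T -> ctr[2]=2
Ev 8: PC=6 idx=2 pred=T actual=T -> ctr[2]=3
Ev 9: PC=6 idx=2 pred=T actual=N -> ctr[2]=2
Ev 10: PC=5 idx=1 pred=N actual=T -> ctr[1]=2
Ev 11: PC=6 idx=2 pred=T actual=N -> ctr[2]=1
Ev 12: PC=6 idx=2 pred=N actual=T -> ctr[2]=2

Answer: N N N N T N N T T N T N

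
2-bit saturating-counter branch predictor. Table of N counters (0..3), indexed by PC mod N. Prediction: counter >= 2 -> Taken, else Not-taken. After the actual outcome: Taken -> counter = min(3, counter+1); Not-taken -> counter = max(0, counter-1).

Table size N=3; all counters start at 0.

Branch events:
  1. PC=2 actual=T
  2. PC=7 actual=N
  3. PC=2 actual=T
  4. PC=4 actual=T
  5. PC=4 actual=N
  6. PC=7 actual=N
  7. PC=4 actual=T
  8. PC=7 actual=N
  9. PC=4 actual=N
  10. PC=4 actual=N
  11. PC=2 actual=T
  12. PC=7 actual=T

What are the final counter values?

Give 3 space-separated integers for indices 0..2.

Ev 1: PC=2 idx=2 pred=N actual=T -> ctr[2]=1
Ev 2: PC=7 idx=1 pred=N actual=N -> ctr[1]=0
Ev 3: PC=2 idx=2 pred=N actual=T -> ctr[2]=2
Ev 4: PC=4 idx=1 pred=N actual=T -> ctr[1]=1
Ev 5: PC=4 idx=1 pred=N actual=N -> ctr[1]=0
Ev 6: PC=7 idx=1 pred=N actual=N -> ctr[1]=0
Ev 7: PC=4 idx=1 pred=N actual=T -> ctr[1]=1
Ev 8: PC=7 idx=1 pred=N actual=N -> ctr[1]=0
Ev 9: PC=4 idx=1 pred=N actual=N -> ctr[1]=0
Ev 10: PC=4 idx=1 pred=N actual=N -> ctr[1]=0
Ev 11: PC=2 idx=2 pred=T actual=T -> ctr[2]=3
Ev 12: PC=7 idx=1 pred=N actual=T -> ctr[1]=1

Answer: 0 1 3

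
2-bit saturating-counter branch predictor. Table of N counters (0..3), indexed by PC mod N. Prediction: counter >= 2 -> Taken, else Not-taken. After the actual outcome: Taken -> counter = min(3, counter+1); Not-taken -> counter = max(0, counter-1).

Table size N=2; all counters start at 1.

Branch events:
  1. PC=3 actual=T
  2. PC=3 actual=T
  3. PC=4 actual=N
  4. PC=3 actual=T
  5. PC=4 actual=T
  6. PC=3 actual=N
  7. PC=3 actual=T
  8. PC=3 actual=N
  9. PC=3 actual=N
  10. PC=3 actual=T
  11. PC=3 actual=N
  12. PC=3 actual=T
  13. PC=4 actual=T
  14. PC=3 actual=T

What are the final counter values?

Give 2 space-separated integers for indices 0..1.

Ev 1: PC=3 idx=1 pred=N actual=T -> ctr[1]=2
Ev 2: PC=3 idx=1 pred=T actual=T -> ctr[1]=3
Ev 3: PC=4 idx=0 pred=N actual=N -> ctr[0]=0
Ev 4: PC=3 idx=1 pred=T actual=T -> ctr[1]=3
Ev 5: PC=4 idx=0 pred=N actual=T -> ctr[0]=1
Ev 6: PC=3 idx=1 pred=T actual=N -> ctr[1]=2
Ev 7: PC=3 idx=1 pred=T actual=T -> ctr[1]=3
Ev 8: PC=3 idx=1 pred=T actual=N -> ctr[1]=2
Ev 9: PC=3 idx=1 pred=T actual=N -> ctr[1]=1
Ev 10: PC=3 idx=1 pred=N actual=T -> ctr[1]=2
Ev 11: PC=3 idx=1 pred=T actual=N -> ctr[1]=1
Ev 12: PC=3 idx=1 pred=N actual=T -> ctr[1]=2
Ev 13: PC=4 idx=0 pred=N actual=T -> ctr[0]=2
Ev 14: PC=3 idx=1 pred=T actual=T -> ctr[1]=3

Answer: 2 3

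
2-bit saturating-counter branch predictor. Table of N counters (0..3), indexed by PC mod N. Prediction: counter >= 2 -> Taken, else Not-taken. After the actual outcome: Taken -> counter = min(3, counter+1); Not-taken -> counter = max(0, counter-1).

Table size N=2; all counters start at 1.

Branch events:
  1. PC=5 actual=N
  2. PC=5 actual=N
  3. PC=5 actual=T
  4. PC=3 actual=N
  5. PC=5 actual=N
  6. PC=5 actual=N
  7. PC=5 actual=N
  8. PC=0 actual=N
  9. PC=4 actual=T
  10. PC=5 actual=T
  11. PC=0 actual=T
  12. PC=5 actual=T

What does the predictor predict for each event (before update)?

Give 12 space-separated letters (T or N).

Ev 1: PC=5 idx=1 pred=N actual=N -> ctr[1]=0
Ev 2: PC=5 idx=1 pred=N actual=N -> ctr[1]=0
Ev 3: PC=5 idx=1 pred=N actual=T -> ctr[1]=1
Ev 4: PC=3 idx=1 pred=N actual=N -> ctr[1]=0
Ev 5: PC=5 idx=1 pred=N actual=N -> ctr[1]=0
Ev 6: PC=5 idx=1 pred=N actual=N -> ctr[1]=0
Ev 7: PC=5 idx=1 pred=N actual=N -> ctr[1]=0
Ev 8: PC=0 idx=0 pred=N actual=N -> ctr[0]=0
Ev 9: PC=4 idx=0 pred=N actual=T -> ctr[0]=1
Ev 10: PC=5 idx=1 pred=N actual=T -> ctr[1]=1
Ev 11: PC=0 idx=0 pred=N actual=T -> ctr[0]=2
Ev 12: PC=5 idx=1 pred=N actual=T -> ctr[1]=2

Answer: N N N N N N N N N N N N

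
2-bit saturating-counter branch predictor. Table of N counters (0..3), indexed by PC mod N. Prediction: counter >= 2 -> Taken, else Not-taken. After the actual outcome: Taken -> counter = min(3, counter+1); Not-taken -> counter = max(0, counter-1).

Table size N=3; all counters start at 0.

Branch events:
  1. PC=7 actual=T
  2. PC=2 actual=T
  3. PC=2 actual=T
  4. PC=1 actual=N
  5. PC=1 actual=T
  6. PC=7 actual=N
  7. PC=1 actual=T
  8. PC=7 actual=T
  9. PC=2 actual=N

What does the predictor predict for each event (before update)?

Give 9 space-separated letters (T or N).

Answer: N N N N N N N N T

Derivation:
Ev 1: PC=7 idx=1 pred=N actual=T -> ctr[1]=1
Ev 2: PC=2 idx=2 pred=N actual=T -> ctr[2]=1
Ev 3: PC=2 idx=2 pred=N actual=T -> ctr[2]=2
Ev 4: PC=1 idx=1 pred=N actual=N -> ctr[1]=0
Ev 5: PC=1 idx=1 pred=N actual=T -> ctr[1]=1
Ev 6: PC=7 idx=1 pred=N actual=N -> ctr[1]=0
Ev 7: PC=1 idx=1 pred=N actual=T -> ctr[1]=1
Ev 8: PC=7 idx=1 pred=N actual=T -> ctr[1]=2
Ev 9: PC=2 idx=2 pred=T actual=N -> ctr[2]=1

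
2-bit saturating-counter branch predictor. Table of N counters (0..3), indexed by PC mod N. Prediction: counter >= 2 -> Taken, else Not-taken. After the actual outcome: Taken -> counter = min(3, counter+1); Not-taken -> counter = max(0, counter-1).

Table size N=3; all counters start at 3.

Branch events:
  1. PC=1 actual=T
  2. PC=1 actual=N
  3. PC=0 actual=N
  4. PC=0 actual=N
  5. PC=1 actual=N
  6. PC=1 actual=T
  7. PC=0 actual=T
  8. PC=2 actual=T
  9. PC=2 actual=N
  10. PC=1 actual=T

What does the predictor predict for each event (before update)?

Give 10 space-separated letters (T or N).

Ev 1: PC=1 idx=1 pred=T actual=T -> ctr[1]=3
Ev 2: PC=1 idx=1 pred=T actual=N -> ctr[1]=2
Ev 3: PC=0 idx=0 pred=T actual=N -> ctr[0]=2
Ev 4: PC=0 idx=0 pred=T actual=N -> ctr[0]=1
Ev 5: PC=1 idx=1 pred=T actual=N -> ctr[1]=1
Ev 6: PC=1 idx=1 pred=N actual=T -> ctr[1]=2
Ev 7: PC=0 idx=0 pred=N actual=T -> ctr[0]=2
Ev 8: PC=2 idx=2 pred=T actual=T -> ctr[2]=3
Ev 9: PC=2 idx=2 pred=T actual=N -> ctr[2]=2
Ev 10: PC=1 idx=1 pred=T actual=T -> ctr[1]=3

Answer: T T T T T N N T T T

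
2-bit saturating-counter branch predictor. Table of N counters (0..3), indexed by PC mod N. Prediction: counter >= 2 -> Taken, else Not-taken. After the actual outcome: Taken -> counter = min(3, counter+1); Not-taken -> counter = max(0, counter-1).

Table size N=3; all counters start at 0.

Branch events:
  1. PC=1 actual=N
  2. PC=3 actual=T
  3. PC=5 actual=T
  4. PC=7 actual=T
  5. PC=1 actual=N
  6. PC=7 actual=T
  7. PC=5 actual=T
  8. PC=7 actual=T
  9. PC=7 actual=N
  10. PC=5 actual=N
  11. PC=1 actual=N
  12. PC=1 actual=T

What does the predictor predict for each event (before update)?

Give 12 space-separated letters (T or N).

Ev 1: PC=1 idx=1 pred=N actual=N -> ctr[1]=0
Ev 2: PC=3 idx=0 pred=N actual=T -> ctr[0]=1
Ev 3: PC=5 idx=2 pred=N actual=T -> ctr[2]=1
Ev 4: PC=7 idx=1 pred=N actual=T -> ctr[1]=1
Ev 5: PC=1 idx=1 pred=N actual=N -> ctr[1]=0
Ev 6: PC=7 idx=1 pred=N actual=T -> ctr[1]=1
Ev 7: PC=5 idx=2 pred=N actual=T -> ctr[2]=2
Ev 8: PC=7 idx=1 pred=N actual=T -> ctr[1]=2
Ev 9: PC=7 idx=1 pred=T actual=N -> ctr[1]=1
Ev 10: PC=5 idx=2 pred=T actual=N -> ctr[2]=1
Ev 11: PC=1 idx=1 pred=N actual=N -> ctr[1]=0
Ev 12: PC=1 idx=1 pred=N actual=T -> ctr[1]=1

Answer: N N N N N N N N T T N N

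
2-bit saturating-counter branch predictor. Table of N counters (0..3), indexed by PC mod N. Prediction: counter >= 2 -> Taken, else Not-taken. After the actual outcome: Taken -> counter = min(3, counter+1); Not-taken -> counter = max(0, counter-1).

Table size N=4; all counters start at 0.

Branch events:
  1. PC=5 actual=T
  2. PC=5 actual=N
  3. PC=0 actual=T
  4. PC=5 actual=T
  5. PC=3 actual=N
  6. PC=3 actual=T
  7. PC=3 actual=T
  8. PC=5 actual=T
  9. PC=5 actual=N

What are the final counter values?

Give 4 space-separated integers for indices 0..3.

Answer: 1 1 0 2

Derivation:
Ev 1: PC=5 idx=1 pred=N actual=T -> ctr[1]=1
Ev 2: PC=5 idx=1 pred=N actual=N -> ctr[1]=0
Ev 3: PC=0 idx=0 pred=N actual=T -> ctr[0]=1
Ev 4: PC=5 idx=1 pred=N actual=T -> ctr[1]=1
Ev 5: PC=3 idx=3 pred=N actual=N -> ctr[3]=0
Ev 6: PC=3 idx=3 pred=N actual=T -> ctr[3]=1
Ev 7: PC=3 idx=3 pred=N actual=T -> ctr[3]=2
Ev 8: PC=5 idx=1 pred=N actual=T -> ctr[1]=2
Ev 9: PC=5 idx=1 pred=T actual=N -> ctr[1]=1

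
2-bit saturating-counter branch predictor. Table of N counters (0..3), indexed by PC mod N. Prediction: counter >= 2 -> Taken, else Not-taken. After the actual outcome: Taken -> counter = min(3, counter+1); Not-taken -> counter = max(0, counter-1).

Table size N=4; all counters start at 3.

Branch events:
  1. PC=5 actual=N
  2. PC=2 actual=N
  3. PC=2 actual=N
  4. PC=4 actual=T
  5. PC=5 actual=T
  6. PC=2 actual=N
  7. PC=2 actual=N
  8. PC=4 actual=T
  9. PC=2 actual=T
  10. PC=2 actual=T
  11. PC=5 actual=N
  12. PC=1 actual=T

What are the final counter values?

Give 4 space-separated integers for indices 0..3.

Answer: 3 3 2 3

Derivation:
Ev 1: PC=5 idx=1 pred=T actual=N -> ctr[1]=2
Ev 2: PC=2 idx=2 pred=T actual=N -> ctr[2]=2
Ev 3: PC=2 idx=2 pred=T actual=N -> ctr[2]=1
Ev 4: PC=4 idx=0 pred=T actual=T -> ctr[0]=3
Ev 5: PC=5 idx=1 pred=T actual=T -> ctr[1]=3
Ev 6: PC=2 idx=2 pred=N actual=N -> ctr[2]=0
Ev 7: PC=2 idx=2 pred=N actual=N -> ctr[2]=0
Ev 8: PC=4 idx=0 pred=T actual=T -> ctr[0]=3
Ev 9: PC=2 idx=2 pred=N actual=T -> ctr[2]=1
Ev 10: PC=2 idx=2 pred=N actual=T -> ctr[2]=2
Ev 11: PC=5 idx=1 pred=T actual=N -> ctr[1]=2
Ev 12: PC=1 idx=1 pred=T actual=T -> ctr[1]=3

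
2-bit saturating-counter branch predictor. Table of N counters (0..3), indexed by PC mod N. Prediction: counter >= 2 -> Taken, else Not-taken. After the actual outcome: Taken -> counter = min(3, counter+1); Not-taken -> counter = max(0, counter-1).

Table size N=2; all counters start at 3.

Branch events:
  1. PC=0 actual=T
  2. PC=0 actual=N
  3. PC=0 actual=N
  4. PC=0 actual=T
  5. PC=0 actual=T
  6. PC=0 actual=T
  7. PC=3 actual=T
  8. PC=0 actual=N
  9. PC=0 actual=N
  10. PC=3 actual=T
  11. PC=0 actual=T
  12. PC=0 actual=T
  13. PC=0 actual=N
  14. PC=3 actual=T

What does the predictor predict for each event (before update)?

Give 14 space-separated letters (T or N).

Answer: T T T N T T T T T T N T T T

Derivation:
Ev 1: PC=0 idx=0 pred=T actual=T -> ctr[0]=3
Ev 2: PC=0 idx=0 pred=T actual=N -> ctr[0]=2
Ev 3: PC=0 idx=0 pred=T actual=N -> ctr[0]=1
Ev 4: PC=0 idx=0 pred=N actual=T -> ctr[0]=2
Ev 5: PC=0 idx=0 pred=T actual=T -> ctr[0]=3
Ev 6: PC=0 idx=0 pred=T actual=T -> ctr[0]=3
Ev 7: PC=3 idx=1 pred=T actual=T -> ctr[1]=3
Ev 8: PC=0 idx=0 pred=T actual=N -> ctr[0]=2
Ev 9: PC=0 idx=0 pred=T actual=N -> ctr[0]=1
Ev 10: PC=3 idx=1 pred=T actual=T -> ctr[1]=3
Ev 11: PC=0 idx=0 pred=N actual=T -> ctr[0]=2
Ev 12: PC=0 idx=0 pred=T actual=T -> ctr[0]=3
Ev 13: PC=0 idx=0 pred=T actual=N -> ctr[0]=2
Ev 14: PC=3 idx=1 pred=T actual=T -> ctr[1]=3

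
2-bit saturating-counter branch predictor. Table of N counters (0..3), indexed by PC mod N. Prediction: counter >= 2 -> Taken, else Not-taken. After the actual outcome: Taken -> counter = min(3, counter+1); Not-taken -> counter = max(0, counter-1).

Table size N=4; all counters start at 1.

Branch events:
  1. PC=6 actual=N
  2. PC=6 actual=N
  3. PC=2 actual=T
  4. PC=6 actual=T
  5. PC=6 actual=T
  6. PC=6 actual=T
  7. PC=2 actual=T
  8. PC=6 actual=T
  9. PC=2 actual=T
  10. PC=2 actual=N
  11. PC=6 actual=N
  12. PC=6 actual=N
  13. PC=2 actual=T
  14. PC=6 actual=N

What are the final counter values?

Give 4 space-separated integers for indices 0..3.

Answer: 1 1 0 1

Derivation:
Ev 1: PC=6 idx=2 pred=N actual=N -> ctr[2]=0
Ev 2: PC=6 idx=2 pred=N actual=N -> ctr[2]=0
Ev 3: PC=2 idx=2 pred=N actual=T -> ctr[2]=1
Ev 4: PC=6 idx=2 pred=N actual=T -> ctr[2]=2
Ev 5: PC=6 idx=2 pred=T actual=T -> ctr[2]=3
Ev 6: PC=6 idx=2 pred=T actual=T -> ctr[2]=3
Ev 7: PC=2 idx=2 pred=T actual=T -> ctr[2]=3
Ev 8: PC=6 idx=2 pred=T actual=T -> ctr[2]=3
Ev 9: PC=2 idx=2 pred=T actual=T -> ctr[2]=3
Ev 10: PC=2 idx=2 pred=T actual=N -> ctr[2]=2
Ev 11: PC=6 idx=2 pred=T actual=N -> ctr[2]=1
Ev 12: PC=6 idx=2 pred=N actual=N -> ctr[2]=0
Ev 13: PC=2 idx=2 pred=N actual=T -> ctr[2]=1
Ev 14: PC=6 idx=2 pred=N actual=N -> ctr[2]=0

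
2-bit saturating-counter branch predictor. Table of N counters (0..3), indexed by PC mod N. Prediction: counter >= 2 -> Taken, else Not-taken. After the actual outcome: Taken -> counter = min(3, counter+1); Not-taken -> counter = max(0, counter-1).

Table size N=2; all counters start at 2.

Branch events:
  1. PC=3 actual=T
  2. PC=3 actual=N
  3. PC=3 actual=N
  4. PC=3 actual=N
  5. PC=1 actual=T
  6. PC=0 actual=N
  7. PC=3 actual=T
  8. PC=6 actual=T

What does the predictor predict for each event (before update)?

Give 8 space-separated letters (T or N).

Ev 1: PC=3 idx=1 pred=T actual=T -> ctr[1]=3
Ev 2: PC=3 idx=1 pred=T actual=N -> ctr[1]=2
Ev 3: PC=3 idx=1 pred=T actual=N -> ctr[1]=1
Ev 4: PC=3 idx=1 pred=N actual=N -> ctr[1]=0
Ev 5: PC=1 idx=1 pred=N actual=T -> ctr[1]=1
Ev 6: PC=0 idx=0 pred=T actual=N -> ctr[0]=1
Ev 7: PC=3 idx=1 pred=N actual=T -> ctr[1]=2
Ev 8: PC=6 idx=0 pred=N actual=T -> ctr[0]=2

Answer: T T T N N T N N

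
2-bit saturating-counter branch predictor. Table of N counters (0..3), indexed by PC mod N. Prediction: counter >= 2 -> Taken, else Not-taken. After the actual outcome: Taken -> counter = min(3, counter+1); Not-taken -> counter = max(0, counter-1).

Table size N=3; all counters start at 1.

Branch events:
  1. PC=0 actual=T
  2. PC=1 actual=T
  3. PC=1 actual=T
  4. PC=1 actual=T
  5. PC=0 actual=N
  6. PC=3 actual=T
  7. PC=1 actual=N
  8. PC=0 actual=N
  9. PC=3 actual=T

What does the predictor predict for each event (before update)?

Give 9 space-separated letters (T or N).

Answer: N N T T T N T T N

Derivation:
Ev 1: PC=0 idx=0 pred=N actual=T -> ctr[0]=2
Ev 2: PC=1 idx=1 pred=N actual=T -> ctr[1]=2
Ev 3: PC=1 idx=1 pred=T actual=T -> ctr[1]=3
Ev 4: PC=1 idx=1 pred=T actual=T -> ctr[1]=3
Ev 5: PC=0 idx=0 pred=T actual=N -> ctr[0]=1
Ev 6: PC=3 idx=0 pred=N actual=T -> ctr[0]=2
Ev 7: PC=1 idx=1 pred=T actual=N -> ctr[1]=2
Ev 8: PC=0 idx=0 pred=T actual=N -> ctr[0]=1
Ev 9: PC=3 idx=0 pred=N actual=T -> ctr[0]=2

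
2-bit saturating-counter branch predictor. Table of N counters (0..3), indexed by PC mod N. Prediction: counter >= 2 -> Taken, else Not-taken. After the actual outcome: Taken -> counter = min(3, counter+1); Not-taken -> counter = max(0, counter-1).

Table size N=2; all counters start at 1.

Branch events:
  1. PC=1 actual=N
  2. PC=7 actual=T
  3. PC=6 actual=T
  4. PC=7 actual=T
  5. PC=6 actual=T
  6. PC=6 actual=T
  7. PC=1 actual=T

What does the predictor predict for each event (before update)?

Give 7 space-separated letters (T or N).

Ev 1: PC=1 idx=1 pred=N actual=N -> ctr[1]=0
Ev 2: PC=7 idx=1 pred=N actual=T -> ctr[1]=1
Ev 3: PC=6 idx=0 pred=N actual=T -> ctr[0]=2
Ev 4: PC=7 idx=1 pred=N actual=T -> ctr[1]=2
Ev 5: PC=6 idx=0 pred=T actual=T -> ctr[0]=3
Ev 6: PC=6 idx=0 pred=T actual=T -> ctr[0]=3
Ev 7: PC=1 idx=1 pred=T actual=T -> ctr[1]=3

Answer: N N N N T T T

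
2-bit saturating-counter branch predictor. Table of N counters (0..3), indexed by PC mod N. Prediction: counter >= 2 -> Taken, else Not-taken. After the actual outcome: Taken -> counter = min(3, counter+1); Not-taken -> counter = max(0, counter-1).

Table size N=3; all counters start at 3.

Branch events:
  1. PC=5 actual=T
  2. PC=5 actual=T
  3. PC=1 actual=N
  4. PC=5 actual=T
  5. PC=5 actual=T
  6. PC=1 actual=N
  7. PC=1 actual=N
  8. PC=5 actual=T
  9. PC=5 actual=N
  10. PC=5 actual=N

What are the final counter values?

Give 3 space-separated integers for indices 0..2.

Answer: 3 0 1

Derivation:
Ev 1: PC=5 idx=2 pred=T actual=T -> ctr[2]=3
Ev 2: PC=5 idx=2 pred=T actual=T -> ctr[2]=3
Ev 3: PC=1 idx=1 pred=T actual=N -> ctr[1]=2
Ev 4: PC=5 idx=2 pred=T actual=T -> ctr[2]=3
Ev 5: PC=5 idx=2 pred=T actual=T -> ctr[2]=3
Ev 6: PC=1 idx=1 pred=T actual=N -> ctr[1]=1
Ev 7: PC=1 idx=1 pred=N actual=N -> ctr[1]=0
Ev 8: PC=5 idx=2 pred=T actual=T -> ctr[2]=3
Ev 9: PC=5 idx=2 pred=T actual=N -> ctr[2]=2
Ev 10: PC=5 idx=2 pred=T actual=N -> ctr[2]=1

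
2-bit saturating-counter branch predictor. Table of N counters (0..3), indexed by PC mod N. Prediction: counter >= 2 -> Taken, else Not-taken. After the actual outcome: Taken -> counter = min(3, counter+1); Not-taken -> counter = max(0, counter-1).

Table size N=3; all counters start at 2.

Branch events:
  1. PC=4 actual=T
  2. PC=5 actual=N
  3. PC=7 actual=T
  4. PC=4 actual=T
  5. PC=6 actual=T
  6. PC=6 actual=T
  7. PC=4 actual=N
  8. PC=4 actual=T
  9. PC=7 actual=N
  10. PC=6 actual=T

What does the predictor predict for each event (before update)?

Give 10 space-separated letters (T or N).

Answer: T T T T T T T T T T

Derivation:
Ev 1: PC=4 idx=1 pred=T actual=T -> ctr[1]=3
Ev 2: PC=5 idx=2 pred=T actual=N -> ctr[2]=1
Ev 3: PC=7 idx=1 pred=T actual=T -> ctr[1]=3
Ev 4: PC=4 idx=1 pred=T actual=T -> ctr[1]=3
Ev 5: PC=6 idx=0 pred=T actual=T -> ctr[0]=3
Ev 6: PC=6 idx=0 pred=T actual=T -> ctr[0]=3
Ev 7: PC=4 idx=1 pred=T actual=N -> ctr[1]=2
Ev 8: PC=4 idx=1 pred=T actual=T -> ctr[1]=3
Ev 9: PC=7 idx=1 pred=T actual=N -> ctr[1]=2
Ev 10: PC=6 idx=0 pred=T actual=T -> ctr[0]=3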